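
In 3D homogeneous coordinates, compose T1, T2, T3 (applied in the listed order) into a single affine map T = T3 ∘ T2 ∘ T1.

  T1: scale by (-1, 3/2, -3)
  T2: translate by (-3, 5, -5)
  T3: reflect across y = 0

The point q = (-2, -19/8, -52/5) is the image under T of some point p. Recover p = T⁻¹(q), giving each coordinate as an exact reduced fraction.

T1 = [-1 0 0 0; 0 3/2 0 0; 0 0 -3 0; 0 0 0 1]
T2·T1 = [-1 0 0 -3; 0 3/2 0 5; 0 0 -3 -5; 0 0 0 1]
T3·…·T1 = [-1 0 0 -3; 0 -3/2 0 -5; 0 0 -3 -5; 0 0 0 1]
det M = -9/2; M⁻¹ = [-1 0 0 -3; 0 -2/3 0 -10/3; 0 0 -1/3 -5/3; 0 0 0 1]
M⁻¹ · (-2, -19/8, -52/5)ᵀ = (-1, -7/4, 9/5)ᵀ

p = (-1, -7/4, 9/5)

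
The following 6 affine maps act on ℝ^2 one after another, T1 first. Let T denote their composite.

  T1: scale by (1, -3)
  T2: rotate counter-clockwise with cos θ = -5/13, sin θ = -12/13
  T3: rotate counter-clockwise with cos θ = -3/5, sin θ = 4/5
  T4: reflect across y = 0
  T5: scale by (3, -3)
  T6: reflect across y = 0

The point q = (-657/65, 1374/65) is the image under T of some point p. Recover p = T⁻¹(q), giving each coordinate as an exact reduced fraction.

T1 = [1 0 0; 0 -3 0; 0 0 1]
T2·T1 = [-5/13 -36/13 0; -12/13 15/13 0; 0 0 1]
T3·…·T1 = [63/65 48/65 0; 16/65 -189/65 0; 0 0 1]
T4·…·T1 = [63/65 48/65 0; -16/65 189/65 0; 0 0 1]
T5·…·T1 = [189/65 144/65 0; 48/65 -567/65 0; 0 0 1]
T6·…·T1 = [189/65 144/65 0; -48/65 567/65 0; 0 0 1]
det M = 27; M⁻¹ = [21/65 -16/195 0; 16/585 7/65 0; 0 0 1]
M⁻¹ · (-657/65, 1374/65)ᵀ = (-5, 2)ᵀ

p = (-5, 2)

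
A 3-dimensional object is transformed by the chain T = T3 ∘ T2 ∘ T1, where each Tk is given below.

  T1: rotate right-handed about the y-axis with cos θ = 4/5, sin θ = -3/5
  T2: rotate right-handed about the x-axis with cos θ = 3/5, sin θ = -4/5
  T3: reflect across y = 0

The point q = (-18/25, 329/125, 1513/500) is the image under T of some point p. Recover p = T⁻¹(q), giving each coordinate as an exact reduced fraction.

p = (-3/4, -4, 1/5)

T1 = [4/5 0 -3/5 0; 0 1 0 0; 3/5 0 4/5 0; 0 0 0 1]
T2·T1 = [4/5 0 -3/5 0; 12/25 3/5 16/25 0; 9/25 -4/5 12/25 0; 0 0 0 1]
T3·…·T1 = [4/5 0 -3/5 0; -12/25 -3/5 -16/25 0; 9/25 -4/5 12/25 0; 0 0 0 1]
det M = -1; M⁻¹ = [4/5 -12/25 9/25 0; 0 -3/5 -4/5 0; -3/5 -16/25 12/25 0; 0 0 0 1]
M⁻¹ · (-18/25, 329/125, 1513/500)ᵀ = (-3/4, -4, 1/5)ᵀ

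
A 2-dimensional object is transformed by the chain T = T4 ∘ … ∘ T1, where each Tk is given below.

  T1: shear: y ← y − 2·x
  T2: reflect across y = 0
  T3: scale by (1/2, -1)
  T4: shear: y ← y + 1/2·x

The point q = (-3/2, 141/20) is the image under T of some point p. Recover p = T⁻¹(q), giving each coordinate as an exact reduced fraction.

p = (-3, 9/5)

T1 = [1 0 0; -2 1 0; 0 0 1]
T2·T1 = [1 0 0; 2 -1 0; 0 0 1]
T3·…·T1 = [1/2 0 0; -2 1 0; 0 0 1]
T4·…·T1 = [1/2 0 0; -7/4 1 0; 0 0 1]
det M = 1/2; M⁻¹ = [2 0 0; 7/2 1 0; 0 0 1]
M⁻¹ · (-3/2, 141/20)ᵀ = (-3, 9/5)ᵀ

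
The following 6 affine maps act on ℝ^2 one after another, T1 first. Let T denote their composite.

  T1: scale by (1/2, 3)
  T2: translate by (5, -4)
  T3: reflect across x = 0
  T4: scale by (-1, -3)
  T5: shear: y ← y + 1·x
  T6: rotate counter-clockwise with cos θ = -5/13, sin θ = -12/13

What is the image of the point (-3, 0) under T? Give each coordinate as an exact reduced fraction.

T(p) = (337/26, -239/26)

T1 scale by (1/2, 3): (-3, 0) → (-3/2, 0)
T2 translate by (5, -4): (-3/2, 0) → (7/2, -4)
T3 reflect across x = 0: (7/2, -4) → (-7/2, -4)
T4 scale by (-1, -3): (-7/2, -4) → (7/2, 12)
T5 shear: y ← y + 1·x: (7/2, 12) → (7/2, 31/2)
T6 rotate counter-clockwise with cos θ = -5/13, sin θ = -12/13: (7/2, 31/2) → (337/26, -239/26)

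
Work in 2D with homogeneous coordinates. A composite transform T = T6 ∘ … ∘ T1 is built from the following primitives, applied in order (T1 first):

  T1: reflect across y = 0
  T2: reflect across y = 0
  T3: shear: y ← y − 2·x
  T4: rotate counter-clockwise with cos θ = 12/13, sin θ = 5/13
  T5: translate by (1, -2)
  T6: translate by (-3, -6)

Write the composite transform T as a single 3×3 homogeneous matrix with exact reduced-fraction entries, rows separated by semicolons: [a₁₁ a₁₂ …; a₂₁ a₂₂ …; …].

T1 = [1 0 0; 0 -1 0; 0 0 1]
T2·T1 = [1 0 0; 0 1 0; 0 0 1]
T3·…·T1 = [1 0 0; -2 1 0; 0 0 1]
T4·…·T1 = [22/13 -5/13 0; -19/13 12/13 0; 0 0 1]
T5·…·T1 = [22/13 -5/13 1; -19/13 12/13 -2; 0 0 1]
T6·…·T1 = [22/13 -5/13 -2; -19/13 12/13 -8; 0 0 1]

T = [22/13 -5/13 -2; -19/13 12/13 -8; 0 0 1]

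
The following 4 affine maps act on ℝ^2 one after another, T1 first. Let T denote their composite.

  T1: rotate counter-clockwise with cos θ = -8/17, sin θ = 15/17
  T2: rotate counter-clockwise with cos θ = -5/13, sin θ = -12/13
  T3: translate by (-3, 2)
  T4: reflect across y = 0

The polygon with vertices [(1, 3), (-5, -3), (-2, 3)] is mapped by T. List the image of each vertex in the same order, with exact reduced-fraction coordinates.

T1 rotate counter-clockwise with cos θ = -8/17, sin θ = 15/17: (1, 3) → (-53/17, -9/17); (-5, -3) → (5, -3); (-2, 3) → (-29/17, -54/17)
T2 rotate counter-clockwise with cos θ = -5/13, sin θ = -12/13: (-53/17, -9/17) → (157/221, 681/221); (5, -3) → (-61/13, -45/13); (-29/17, -54/17) → (-503/221, 618/221)
T3 translate by (-3, 2): (157/221, 681/221) → (-506/221, 1123/221); (-61/13, -45/13) → (-100/13, -19/13); (-503/221, 618/221) → (-1166/221, 1060/221)
T4 reflect across y = 0: (-506/221, 1123/221) → (-506/221, -1123/221); (-100/13, -19/13) → (-100/13, 19/13); (-1166/221, 1060/221) → (-1166/221, -1060/221)

image vertices: (-506/221, -1123/221), (-100/13, 19/13), (-1166/221, -1060/221)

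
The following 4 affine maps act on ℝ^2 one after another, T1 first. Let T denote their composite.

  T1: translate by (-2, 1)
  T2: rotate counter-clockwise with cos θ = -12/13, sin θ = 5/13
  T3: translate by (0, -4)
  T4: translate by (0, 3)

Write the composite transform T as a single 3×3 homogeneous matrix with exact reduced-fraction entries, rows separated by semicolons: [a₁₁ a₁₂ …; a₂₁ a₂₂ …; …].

T = [-12/13 -5/13 19/13; 5/13 -12/13 -35/13; 0 0 1]

T1 = [1 0 -2; 0 1 1; 0 0 1]
T2·T1 = [-12/13 -5/13 19/13; 5/13 -12/13 -22/13; 0 0 1]
T3·…·T1 = [-12/13 -5/13 19/13; 5/13 -12/13 -74/13; 0 0 1]
T4·…·T1 = [-12/13 -5/13 19/13; 5/13 -12/13 -35/13; 0 0 1]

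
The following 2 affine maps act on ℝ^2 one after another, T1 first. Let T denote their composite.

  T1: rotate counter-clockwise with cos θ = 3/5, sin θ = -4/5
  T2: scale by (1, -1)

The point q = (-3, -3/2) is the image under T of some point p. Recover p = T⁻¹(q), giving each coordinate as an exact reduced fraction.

T1 = [3/5 4/5 0; -4/5 3/5 0; 0 0 1]
T2·T1 = [3/5 4/5 0; 4/5 -3/5 0; 0 0 1]
det M = -1; M⁻¹ = [3/5 4/5 0; 4/5 -3/5 0; 0 0 1]
M⁻¹ · (-3, -3/2)ᵀ = (-3, -3/2)ᵀ

p = (-3, -3/2)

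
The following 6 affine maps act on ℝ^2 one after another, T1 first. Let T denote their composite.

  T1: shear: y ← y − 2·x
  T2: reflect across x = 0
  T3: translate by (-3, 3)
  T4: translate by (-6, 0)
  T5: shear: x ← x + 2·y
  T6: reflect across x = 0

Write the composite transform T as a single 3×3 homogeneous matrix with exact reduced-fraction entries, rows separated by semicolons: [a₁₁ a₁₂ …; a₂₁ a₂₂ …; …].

T = [5 -2 3; -2 1 3; 0 0 1]

T1 = [1 0 0; -2 1 0; 0 0 1]
T2·T1 = [-1 0 0; -2 1 0; 0 0 1]
T3·…·T1 = [-1 0 -3; -2 1 3; 0 0 1]
T4·…·T1 = [-1 0 -9; -2 1 3; 0 0 1]
T5·…·T1 = [-5 2 -3; -2 1 3; 0 0 1]
T6·…·T1 = [5 -2 3; -2 1 3; 0 0 1]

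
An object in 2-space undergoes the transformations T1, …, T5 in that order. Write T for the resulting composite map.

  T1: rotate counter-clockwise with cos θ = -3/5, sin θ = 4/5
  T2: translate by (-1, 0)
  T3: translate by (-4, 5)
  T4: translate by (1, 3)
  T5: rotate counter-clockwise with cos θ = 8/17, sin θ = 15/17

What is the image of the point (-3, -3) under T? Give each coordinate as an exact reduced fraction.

T(p) = (-547/85, 311/85)

T1 rotate counter-clockwise with cos θ = -3/5, sin θ = 4/5: (-3, -3) → (21/5, -3/5)
T2 translate by (-1, 0): (21/5, -3/5) → (16/5, -3/5)
T3 translate by (-4, 5): (16/5, -3/5) → (-4/5, 22/5)
T4 translate by (1, 3): (-4/5, 22/5) → (1/5, 37/5)
T5 rotate counter-clockwise with cos θ = 8/17, sin θ = 15/17: (1/5, 37/5) → (-547/85, 311/85)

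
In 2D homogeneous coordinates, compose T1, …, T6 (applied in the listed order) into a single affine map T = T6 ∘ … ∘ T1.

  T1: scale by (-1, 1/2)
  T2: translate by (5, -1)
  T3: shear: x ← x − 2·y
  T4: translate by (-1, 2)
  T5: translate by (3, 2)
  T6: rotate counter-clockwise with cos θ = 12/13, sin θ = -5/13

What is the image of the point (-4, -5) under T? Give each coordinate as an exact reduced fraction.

T(p) = (437/26, -84/13)

T1 scale by (-1, 1/2): (-4, -5) → (4, -5/2)
T2 translate by (5, -1): (4, -5/2) → (9, -7/2)
T3 shear: x ← x − 2·y: (9, -7/2) → (16, -7/2)
T4 translate by (-1, 2): (16, -7/2) → (15, -3/2)
T5 translate by (3, 2): (15, -3/2) → (18, 1/2)
T6 rotate counter-clockwise with cos θ = 12/13, sin θ = -5/13: (18, 1/2) → (437/26, -84/13)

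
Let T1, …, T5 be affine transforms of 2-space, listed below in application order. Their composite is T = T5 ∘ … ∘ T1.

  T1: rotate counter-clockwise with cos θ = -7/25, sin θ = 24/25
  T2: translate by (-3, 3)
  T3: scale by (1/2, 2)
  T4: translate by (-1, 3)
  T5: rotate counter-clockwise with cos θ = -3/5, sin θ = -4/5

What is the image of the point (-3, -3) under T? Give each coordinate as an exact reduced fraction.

T1 rotate counter-clockwise with cos θ = -7/25, sin θ = 24/25: (-3, -3) → (93/25, -51/25)
T2 translate by (-3, 3): (93/25, -51/25) → (18/25, 24/25)
T3 scale by (1/2, 2): (18/25, 24/25) → (9/25, 48/25)
T4 translate by (-1, 3): (9/25, 48/25) → (-16/25, 123/25)
T5 rotate counter-clockwise with cos θ = -3/5, sin θ = -4/5: (-16/25, 123/25) → (108/25, -61/25)

T(p) = (108/25, -61/25)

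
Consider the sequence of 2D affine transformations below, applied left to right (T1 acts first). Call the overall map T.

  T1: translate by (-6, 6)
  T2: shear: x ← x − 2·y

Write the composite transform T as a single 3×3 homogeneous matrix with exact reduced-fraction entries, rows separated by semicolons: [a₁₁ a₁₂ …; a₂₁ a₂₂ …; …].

T = [1 -2 -18; 0 1 6; 0 0 1]

T1 = [1 0 -6; 0 1 6; 0 0 1]
T2·T1 = [1 -2 -18; 0 1 6; 0 0 1]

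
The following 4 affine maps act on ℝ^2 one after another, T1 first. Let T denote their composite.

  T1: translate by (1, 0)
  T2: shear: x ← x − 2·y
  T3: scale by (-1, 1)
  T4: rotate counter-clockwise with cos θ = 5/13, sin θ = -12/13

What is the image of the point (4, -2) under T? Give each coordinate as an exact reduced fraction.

T1 translate by (1, 0): (4, -2) → (5, -2)
T2 shear: x ← x − 2·y: (5, -2) → (9, -2)
T3 scale by (-1, 1): (9, -2) → (-9, -2)
T4 rotate counter-clockwise with cos θ = 5/13, sin θ = -12/13: (-9, -2) → (-69/13, 98/13)

T(p) = (-69/13, 98/13)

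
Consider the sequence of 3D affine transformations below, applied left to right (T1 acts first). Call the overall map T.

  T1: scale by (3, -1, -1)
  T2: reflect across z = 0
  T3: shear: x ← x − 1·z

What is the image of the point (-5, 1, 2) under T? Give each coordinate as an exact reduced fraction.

T1 scale by (3, -1, -1): (-5, 1, 2) → (-15, -1, -2)
T2 reflect across z = 0: (-15, -1, -2) → (-15, -1, 2)
T3 shear: x ← x − 1·z: (-15, -1, 2) → (-17, -1, 2)

T(p) = (-17, -1, 2)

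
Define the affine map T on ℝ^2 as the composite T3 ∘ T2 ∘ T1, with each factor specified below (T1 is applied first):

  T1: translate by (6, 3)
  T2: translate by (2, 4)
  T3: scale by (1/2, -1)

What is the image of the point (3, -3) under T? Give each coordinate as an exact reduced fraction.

T1 translate by (6, 3): (3, -3) → (9, 0)
T2 translate by (2, 4): (9, 0) → (11, 4)
T3 scale by (1/2, -1): (11, 4) → (11/2, -4)

T(p) = (11/2, -4)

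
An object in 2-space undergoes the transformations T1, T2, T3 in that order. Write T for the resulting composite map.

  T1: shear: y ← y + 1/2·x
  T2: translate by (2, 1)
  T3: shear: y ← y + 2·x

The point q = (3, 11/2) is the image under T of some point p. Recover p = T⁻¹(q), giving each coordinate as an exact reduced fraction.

T1 = [1 0 0; 1/2 1 0; 0 0 1]
T2·T1 = [1 0 2; 1/2 1 1; 0 0 1]
T3·…·T1 = [1 0 2; 5/2 1 5; 0 0 1]
det M = 1; M⁻¹ = [1 0 -2; -5/2 1 0; 0 0 1]
M⁻¹ · (3, 11/2)ᵀ = (1, -2)ᵀ

p = (1, -2)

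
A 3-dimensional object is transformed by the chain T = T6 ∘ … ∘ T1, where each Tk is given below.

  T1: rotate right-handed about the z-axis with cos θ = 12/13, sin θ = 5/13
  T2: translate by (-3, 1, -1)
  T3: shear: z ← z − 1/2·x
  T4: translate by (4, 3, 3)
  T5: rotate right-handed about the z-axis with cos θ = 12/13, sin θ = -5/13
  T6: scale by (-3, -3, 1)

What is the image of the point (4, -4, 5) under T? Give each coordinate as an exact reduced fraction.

T(p) = (-252/13, 27/13, 153/26)

T1 rotate right-handed about the z-axis with cos θ = 12/13, sin θ = 5/13: (4, -4, 5) → (68/13, -28/13, 5)
T2 translate by (-3, 1, -1): (68/13, -28/13, 5) → (29/13, -15/13, 4)
T3 shear: z ← z − 1/2·x: (29/13, -15/13, 4) → (29/13, -15/13, 75/26)
T4 translate by (4, 3, 3): (29/13, -15/13, 75/26) → (81/13, 24/13, 153/26)
T5 rotate right-handed about the z-axis with cos θ = 12/13, sin θ = -5/13: (81/13, 24/13, 153/26) → (84/13, -9/13, 153/26)
T6 scale by (-3, -3, 1): (84/13, -9/13, 153/26) → (-252/13, 27/13, 153/26)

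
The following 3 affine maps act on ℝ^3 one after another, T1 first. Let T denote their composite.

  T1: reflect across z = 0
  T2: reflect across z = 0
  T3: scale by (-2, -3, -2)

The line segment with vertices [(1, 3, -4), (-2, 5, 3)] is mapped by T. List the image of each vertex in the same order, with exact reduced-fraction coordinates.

T1 reflect across z = 0: (1, 3, -4) → (1, 3, 4); (-2, 5, 3) → (-2, 5, -3)
T2 reflect across z = 0: (1, 3, 4) → (1, 3, -4); (-2, 5, -3) → (-2, 5, 3)
T3 scale by (-2, -3, -2): (1, 3, -4) → (-2, -9, 8); (-2, 5, 3) → (4, -15, -6)

image vertices: (-2, -9, 8), (4, -15, -6)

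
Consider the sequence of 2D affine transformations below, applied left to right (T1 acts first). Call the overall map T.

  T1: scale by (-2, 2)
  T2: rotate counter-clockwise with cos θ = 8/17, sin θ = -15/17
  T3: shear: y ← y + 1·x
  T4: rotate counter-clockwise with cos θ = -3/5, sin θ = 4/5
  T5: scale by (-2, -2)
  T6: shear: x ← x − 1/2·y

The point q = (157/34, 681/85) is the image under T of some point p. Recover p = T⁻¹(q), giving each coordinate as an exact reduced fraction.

p = (3, 5/4)

T1 = [-2 0 0; 0 2 0; 0 0 1]
T2·T1 = [-16/17 30/17 0; 30/17 16/17 0; 0 0 1]
T3·…·T1 = [-16/17 30/17 0; 14/17 46/17 0; 0 0 1]
T4·…·T1 = [-8/85 -274/85 0; -106/85 -18/85 0; 0 0 1]
T5·…·T1 = [16/85 548/85 0; 212/85 36/85 0; 0 0 1]
T6·…·T1 = [-18/17 106/17 0; 212/85 36/85 0; 0 0 1]
det M = -16; M⁻¹ = [-9/340 53/136 0; 53/340 9/136 0; 0 0 1]
M⁻¹ · (157/34, 681/85)ᵀ = (3, 5/4)ᵀ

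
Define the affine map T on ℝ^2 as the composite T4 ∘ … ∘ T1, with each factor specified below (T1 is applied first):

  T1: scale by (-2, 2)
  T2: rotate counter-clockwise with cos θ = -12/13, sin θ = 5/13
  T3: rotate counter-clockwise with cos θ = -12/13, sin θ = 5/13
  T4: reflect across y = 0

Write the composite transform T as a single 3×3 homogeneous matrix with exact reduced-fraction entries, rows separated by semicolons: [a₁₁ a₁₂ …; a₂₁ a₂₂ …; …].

T = [-238/169 240/169 0; -240/169 -238/169 0; 0 0 1]

T1 = [-2 0 0; 0 2 0; 0 0 1]
T2·T1 = [24/13 -10/13 0; -10/13 -24/13 0; 0 0 1]
T3·…·T1 = [-238/169 240/169 0; 240/169 238/169 0; 0 0 1]
T4·…·T1 = [-238/169 240/169 0; -240/169 -238/169 0; 0 0 1]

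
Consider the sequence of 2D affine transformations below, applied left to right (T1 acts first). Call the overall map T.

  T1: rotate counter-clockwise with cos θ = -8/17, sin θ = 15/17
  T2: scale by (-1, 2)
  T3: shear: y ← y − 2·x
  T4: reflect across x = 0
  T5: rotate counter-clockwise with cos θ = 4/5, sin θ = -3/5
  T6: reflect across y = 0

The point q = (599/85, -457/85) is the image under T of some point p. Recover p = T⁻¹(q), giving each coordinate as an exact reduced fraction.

T1 = [-8/17 -15/17 0; 15/17 -8/17 0; 0 0 1]
T2·T1 = [8/17 15/17 0; 30/17 -16/17 0; 0 0 1]
T3·…·T1 = [8/17 15/17 0; 14/17 -46/17 0; 0 0 1]
T4·…·T1 = [-8/17 -15/17 0; 14/17 -46/17 0; 0 0 1]
T5·…·T1 = [2/17 -198/85 0; 16/17 -139/85 0; 0 0 1]
T6·…·T1 = [2/17 -198/85 0; -16/17 139/85 0; 0 0 1]
det M = -2; M⁻¹ = [-139/170 -99/85 0; -8/17 -1/17 0; 0 0 1]
M⁻¹ · (599/85, -457/85)ᵀ = (1/2, -3)ᵀ

p = (1/2, -3)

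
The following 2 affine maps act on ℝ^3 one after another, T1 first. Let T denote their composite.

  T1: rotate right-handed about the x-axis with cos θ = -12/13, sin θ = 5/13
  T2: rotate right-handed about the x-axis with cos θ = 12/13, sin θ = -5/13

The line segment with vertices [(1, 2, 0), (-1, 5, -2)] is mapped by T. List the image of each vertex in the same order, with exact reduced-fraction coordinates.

T1 rotate right-handed about the x-axis with cos θ = -12/13, sin θ = 5/13: (1, 2, 0) → (1, -24/13, 10/13); (-1, 5, -2) → (-1, -50/13, 49/13)
T2 rotate right-handed about the x-axis with cos θ = 12/13, sin θ = -5/13: (1, -24/13, 10/13) → (1, -238/169, 240/169); (-1, -50/13, 49/13) → (-1, -355/169, 838/169)

image vertices: (1, -238/169, 240/169), (-1, -355/169, 838/169)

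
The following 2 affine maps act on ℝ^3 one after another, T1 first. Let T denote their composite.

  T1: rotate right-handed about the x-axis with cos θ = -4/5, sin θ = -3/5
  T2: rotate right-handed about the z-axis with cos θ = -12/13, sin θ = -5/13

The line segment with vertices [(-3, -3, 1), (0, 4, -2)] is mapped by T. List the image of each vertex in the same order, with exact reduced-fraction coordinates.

T1 rotate right-handed about the x-axis with cos θ = -4/5, sin θ = -3/5: (-3, -3, 1) → (-3, 3, 1); (0, 4, -2) → (0, -22/5, -4/5)
T2 rotate right-handed about the z-axis with cos θ = -12/13, sin θ = -5/13: (-3, 3, 1) → (51/13, -21/13, 1); (0, -22/5, -4/5) → (-22/13, 264/65, -4/5)

image vertices: (51/13, -21/13, 1), (-22/13, 264/65, -4/5)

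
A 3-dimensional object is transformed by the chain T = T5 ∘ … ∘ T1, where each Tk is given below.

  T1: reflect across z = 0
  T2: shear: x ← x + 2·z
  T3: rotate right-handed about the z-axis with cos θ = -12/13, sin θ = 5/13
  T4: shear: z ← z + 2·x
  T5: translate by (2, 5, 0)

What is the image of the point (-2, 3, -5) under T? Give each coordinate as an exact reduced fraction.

T1 reflect across z = 0: (-2, 3, -5) → (-2, 3, 5)
T2 shear: x ← x + 2·z: (-2, 3, 5) → (8, 3, 5)
T3 rotate right-handed about the z-axis with cos θ = -12/13, sin θ = 5/13: (8, 3, 5) → (-111/13, 4/13, 5)
T4 shear: z ← z + 2·x: (-111/13, 4/13, 5) → (-111/13, 4/13, -157/13)
T5 translate by (2, 5, 0): (-111/13, 4/13, -157/13) → (-85/13, 69/13, -157/13)

T(p) = (-85/13, 69/13, -157/13)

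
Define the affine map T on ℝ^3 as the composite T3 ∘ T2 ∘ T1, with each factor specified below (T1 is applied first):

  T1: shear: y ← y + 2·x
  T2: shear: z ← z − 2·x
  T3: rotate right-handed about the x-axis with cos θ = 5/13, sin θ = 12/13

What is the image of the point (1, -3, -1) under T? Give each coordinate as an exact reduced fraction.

T1 shear: y ← y + 2·x: (1, -3, -1) → (1, -1, -1)
T2 shear: z ← z − 2·x: (1, -1, -1) → (1, -1, -3)
T3 rotate right-handed about the x-axis with cos θ = 5/13, sin θ = 12/13: (1, -1, -3) → (1, 31/13, -27/13)

T(p) = (1, 31/13, -27/13)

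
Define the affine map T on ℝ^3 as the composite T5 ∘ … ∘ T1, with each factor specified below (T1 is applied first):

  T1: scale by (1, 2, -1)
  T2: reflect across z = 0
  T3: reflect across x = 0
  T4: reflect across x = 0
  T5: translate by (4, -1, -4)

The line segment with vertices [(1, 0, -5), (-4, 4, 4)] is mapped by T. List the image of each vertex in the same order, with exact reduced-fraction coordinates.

image vertices: (5, -1, -9), (0, 7, 0)

T1 scale by (1, 2, -1): (1, 0, -5) → (1, 0, 5); (-4, 4, 4) → (-4, 8, -4)
T2 reflect across z = 0: (1, 0, 5) → (1, 0, -5); (-4, 8, -4) → (-4, 8, 4)
T3 reflect across x = 0: (1, 0, -5) → (-1, 0, -5); (-4, 8, 4) → (4, 8, 4)
T4 reflect across x = 0: (-1, 0, -5) → (1, 0, -5); (4, 8, 4) → (-4, 8, 4)
T5 translate by (4, -1, -4): (1, 0, -5) → (5, -1, -9); (-4, 8, 4) → (0, 7, 0)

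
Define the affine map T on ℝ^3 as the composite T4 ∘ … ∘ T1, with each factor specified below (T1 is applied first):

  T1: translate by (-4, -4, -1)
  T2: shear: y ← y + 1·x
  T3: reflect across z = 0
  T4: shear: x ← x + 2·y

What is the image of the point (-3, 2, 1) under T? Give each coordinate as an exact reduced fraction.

T1 translate by (-4, -4, -1): (-3, 2, 1) → (-7, -2, 0)
T2 shear: y ← y + 1·x: (-7, -2, 0) → (-7, -9, 0)
T3 reflect across z = 0: (-7, -9, 0) → (-7, -9, 0)
T4 shear: x ← x + 2·y: (-7, -9, 0) → (-25, -9, 0)

T(p) = (-25, -9, 0)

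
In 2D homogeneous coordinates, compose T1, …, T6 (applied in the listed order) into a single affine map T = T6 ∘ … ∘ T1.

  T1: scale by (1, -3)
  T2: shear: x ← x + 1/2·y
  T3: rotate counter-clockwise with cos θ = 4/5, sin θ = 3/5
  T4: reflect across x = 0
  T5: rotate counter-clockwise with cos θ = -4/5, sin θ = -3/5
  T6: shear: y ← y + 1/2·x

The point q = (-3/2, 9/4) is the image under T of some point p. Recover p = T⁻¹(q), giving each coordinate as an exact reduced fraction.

T1 = [1 0 0; 0 -3 0; 0 0 1]
T2·T1 = [1 -3/2 0; 0 -3 0; 0 0 1]
T3·…·T1 = [4/5 3/5 0; 3/5 -33/10 0; 0 0 1]
T4·…·T1 = [-4/5 -3/5 0; 3/5 -33/10 0; 0 0 1]
T5·…·T1 = [1 -3/2 0; 0 3 0; 0 0 1]
T6·…·T1 = [1 -3/2 0; 1/2 9/4 0; 0 0 1]
det M = 3; M⁻¹ = [3/4 1/2 0; -1/6 1/3 0; 0 0 1]
M⁻¹ · (-3/2, 9/4)ᵀ = (0, 1)ᵀ

p = (0, 1)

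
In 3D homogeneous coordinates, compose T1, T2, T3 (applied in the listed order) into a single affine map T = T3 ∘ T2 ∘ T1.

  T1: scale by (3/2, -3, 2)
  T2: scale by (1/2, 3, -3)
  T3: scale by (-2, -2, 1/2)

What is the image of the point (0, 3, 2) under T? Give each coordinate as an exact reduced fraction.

T1 scale by (3/2, -3, 2): (0, 3, 2) → (0, -9, 4)
T2 scale by (1/2, 3, -3): (0, -9, 4) → (0, -27, -12)
T3 scale by (-2, -2, 1/2): (0, -27, -12) → (0, 54, -6)

T(p) = (0, 54, -6)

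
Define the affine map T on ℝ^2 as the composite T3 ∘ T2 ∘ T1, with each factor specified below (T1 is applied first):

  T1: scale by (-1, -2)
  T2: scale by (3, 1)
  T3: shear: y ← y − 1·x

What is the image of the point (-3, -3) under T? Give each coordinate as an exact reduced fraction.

T1 scale by (-1, -2): (-3, -3) → (3, 6)
T2 scale by (3, 1): (3, 6) → (9, 6)
T3 shear: y ← y − 1·x: (9, 6) → (9, -3)

T(p) = (9, -3)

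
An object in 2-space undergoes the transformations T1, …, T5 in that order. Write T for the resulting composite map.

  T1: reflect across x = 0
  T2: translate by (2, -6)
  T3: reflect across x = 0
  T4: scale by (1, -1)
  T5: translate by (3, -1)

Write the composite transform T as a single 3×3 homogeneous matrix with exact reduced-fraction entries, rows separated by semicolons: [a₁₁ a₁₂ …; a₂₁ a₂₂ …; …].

T = [1 0 1; 0 -1 5; 0 0 1]

T1 = [-1 0 0; 0 1 0; 0 0 1]
T2·T1 = [-1 0 2; 0 1 -6; 0 0 1]
T3·…·T1 = [1 0 -2; 0 1 -6; 0 0 1]
T4·…·T1 = [1 0 -2; 0 -1 6; 0 0 1]
T5·…·T1 = [1 0 1; 0 -1 5; 0 0 1]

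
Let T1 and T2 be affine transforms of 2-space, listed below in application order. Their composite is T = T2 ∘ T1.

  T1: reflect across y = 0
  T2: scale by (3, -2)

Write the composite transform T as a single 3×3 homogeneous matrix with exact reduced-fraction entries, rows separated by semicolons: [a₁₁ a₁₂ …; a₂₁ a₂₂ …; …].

T = [3 0 0; 0 2 0; 0 0 1]

T1 = [1 0 0; 0 -1 0; 0 0 1]
T2·T1 = [3 0 0; 0 2 0; 0 0 1]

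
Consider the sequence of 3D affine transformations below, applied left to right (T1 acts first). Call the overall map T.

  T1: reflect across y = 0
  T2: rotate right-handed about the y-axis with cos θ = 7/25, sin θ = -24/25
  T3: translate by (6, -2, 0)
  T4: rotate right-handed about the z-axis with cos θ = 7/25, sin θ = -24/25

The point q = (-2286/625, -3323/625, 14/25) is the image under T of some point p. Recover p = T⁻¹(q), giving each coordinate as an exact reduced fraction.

T1 = [1 0 0 0; 0 -1 0 0; 0 0 1 0; 0 0 0 1]
T2·T1 = [7/25 0 -24/25 0; 0 -1 0 0; 24/25 0 7/25 0; 0 0 0 1]
T3·…·T1 = [7/25 0 -24/25 6; 0 -1 0 -2; 24/25 0 7/25 0; 0 0 0 1]
T4·…·T1 = [49/625 -24/25 -168/625 -6/25; -168/625 -7/25 576/625 -158/25; 24/25 0 7/25 0; 0 0 0 1]
det M = -1; M⁻¹ = [49/625 -168/625 24/25 -42/25; -24/25 -7/25 0 -2; -168/625 576/625 7/25 144/25; 0 0 0 1]
M⁻¹ · (-2286/625, -3323/625, 14/25)ᵀ = (0, 3, 2)ᵀ

p = (0, 3, 2)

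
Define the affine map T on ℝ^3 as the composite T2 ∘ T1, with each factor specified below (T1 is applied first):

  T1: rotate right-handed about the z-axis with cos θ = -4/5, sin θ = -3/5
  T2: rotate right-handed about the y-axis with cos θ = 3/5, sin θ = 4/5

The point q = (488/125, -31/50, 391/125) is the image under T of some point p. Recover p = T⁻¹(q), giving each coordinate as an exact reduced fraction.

T1 = [-4/5 3/5 0 0; -3/5 -4/5 0 0; 0 0 1 0; 0 0 0 1]
T2·T1 = [-12/25 9/25 4/5 0; -3/5 -4/5 0 0; 16/25 -12/25 3/5 0; 0 0 0 1]
det M = 1; M⁻¹ = [-12/25 -3/5 16/25 0; 9/25 -4/5 -12/25 0; 4/5 0 3/5 0; 0 0 0 1]
M⁻¹ · (488/125, -31/50, 391/125)ᵀ = (1/2, 2/5, 5)ᵀ

p = (1/2, 2/5, 5)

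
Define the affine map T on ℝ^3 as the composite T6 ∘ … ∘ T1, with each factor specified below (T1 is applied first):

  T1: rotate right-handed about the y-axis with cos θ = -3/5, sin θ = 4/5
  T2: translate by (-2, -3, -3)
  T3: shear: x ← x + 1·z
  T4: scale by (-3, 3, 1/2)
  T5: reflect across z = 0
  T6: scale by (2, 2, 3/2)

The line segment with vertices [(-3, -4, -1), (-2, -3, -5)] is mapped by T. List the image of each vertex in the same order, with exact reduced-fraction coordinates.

T1 rotate right-handed about the y-axis with cos θ = -3/5, sin θ = 4/5: (-3, -4, -1) → (1, -4, 3); (-2, -3, -5) → (-14/5, -3, 23/5)
T2 translate by (-2, -3, -3): (1, -4, 3) → (-1, -7, 0); (-14/5, -3, 23/5) → (-24/5, -6, 8/5)
T3 shear: x ← x + 1·z: (-1, -7, 0) → (-1, -7, 0); (-24/5, -6, 8/5) → (-16/5, -6, 8/5)
T4 scale by (-3, 3, 1/2): (-1, -7, 0) → (3, -21, 0); (-16/5, -6, 8/5) → (48/5, -18, 4/5)
T5 reflect across z = 0: (3, -21, 0) → (3, -21, 0); (48/5, -18, 4/5) → (48/5, -18, -4/5)
T6 scale by (2, 2, 3/2): (3, -21, 0) → (6, -42, 0); (48/5, -18, -4/5) → (96/5, -36, -6/5)

image vertices: (6, -42, 0), (96/5, -36, -6/5)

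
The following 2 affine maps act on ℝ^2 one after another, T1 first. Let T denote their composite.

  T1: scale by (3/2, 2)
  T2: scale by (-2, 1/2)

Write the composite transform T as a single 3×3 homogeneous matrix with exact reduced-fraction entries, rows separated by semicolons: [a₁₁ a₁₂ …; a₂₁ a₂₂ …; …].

T1 = [3/2 0 0; 0 2 0; 0 0 1]
T2·T1 = [-3 0 0; 0 1 0; 0 0 1]

T = [-3 0 0; 0 1 0; 0 0 1]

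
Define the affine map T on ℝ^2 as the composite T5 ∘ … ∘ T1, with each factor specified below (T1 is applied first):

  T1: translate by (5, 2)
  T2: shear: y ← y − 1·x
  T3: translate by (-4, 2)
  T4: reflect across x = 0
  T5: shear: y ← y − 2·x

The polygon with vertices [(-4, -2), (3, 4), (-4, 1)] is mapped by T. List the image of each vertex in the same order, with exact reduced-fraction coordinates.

T1 translate by (5, 2): (-4, -2) → (1, 0); (3, 4) → (8, 6); (-4, 1) → (1, 3)
T2 shear: y ← y − 1·x: (1, 0) → (1, -1); (8, 6) → (8, -2); (1, 3) → (1, 2)
T3 translate by (-4, 2): (1, -1) → (-3, 1); (8, -2) → (4, 0); (1, 2) → (-3, 4)
T4 reflect across x = 0: (-3, 1) → (3, 1); (4, 0) → (-4, 0); (-3, 4) → (3, 4)
T5 shear: y ← y − 2·x: (3, 1) → (3, -5); (-4, 0) → (-4, 8); (3, 4) → (3, -2)

image vertices: (3, -5), (-4, 8), (3, -2)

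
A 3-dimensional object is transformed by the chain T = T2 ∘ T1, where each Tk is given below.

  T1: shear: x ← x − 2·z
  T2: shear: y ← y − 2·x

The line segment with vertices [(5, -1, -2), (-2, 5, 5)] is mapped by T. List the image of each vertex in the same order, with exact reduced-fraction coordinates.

image vertices: (9, -19, -2), (-12, 29, 5)

T1 shear: x ← x − 2·z: (5, -1, -2) → (9, -1, -2); (-2, 5, 5) → (-12, 5, 5)
T2 shear: y ← y − 2·x: (9, -1, -2) → (9, -19, -2); (-12, 5, 5) → (-12, 29, 5)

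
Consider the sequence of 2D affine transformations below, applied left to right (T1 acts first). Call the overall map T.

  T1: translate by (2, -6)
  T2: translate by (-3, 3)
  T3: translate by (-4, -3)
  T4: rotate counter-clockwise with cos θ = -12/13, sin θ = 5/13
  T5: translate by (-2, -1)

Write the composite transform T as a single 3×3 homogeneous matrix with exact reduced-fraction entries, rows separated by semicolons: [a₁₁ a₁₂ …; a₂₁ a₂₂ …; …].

T = [-12/13 -5/13 64/13; 5/13 -12/13 34/13; 0 0 1]

T1 = [1 0 2; 0 1 -6; 0 0 1]
T2·T1 = [1 0 -1; 0 1 -3; 0 0 1]
T3·…·T1 = [1 0 -5; 0 1 -6; 0 0 1]
T4·…·T1 = [-12/13 -5/13 90/13; 5/13 -12/13 47/13; 0 0 1]
T5·…·T1 = [-12/13 -5/13 64/13; 5/13 -12/13 34/13; 0 0 1]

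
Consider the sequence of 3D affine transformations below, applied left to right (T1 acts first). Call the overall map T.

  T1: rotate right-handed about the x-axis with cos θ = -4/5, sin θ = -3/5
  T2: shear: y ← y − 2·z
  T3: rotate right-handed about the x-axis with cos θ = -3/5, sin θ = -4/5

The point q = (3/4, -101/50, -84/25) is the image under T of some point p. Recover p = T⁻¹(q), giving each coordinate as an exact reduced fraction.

p = (3/4, -4, 5/2)

T1 = [1 0 0 0; 0 -4/5 3/5 0; 0 -3/5 -4/5 0; 0 0 0 1]
T2·T1 = [1 0 0 0; 0 2/5 11/5 0; 0 -3/5 -4/5 0; 0 0 0 1]
T3·…·T1 = [1 0 0 0; 0 -18/25 -49/25 0; 0 1/25 -32/25 0; 0 0 0 1]
det M = 1; M⁻¹ = [1 0 0 0; 0 -32/25 49/25 0; 0 -1/25 -18/25 0; 0 0 0 1]
M⁻¹ · (3/4, -101/50, -84/25)ᵀ = (3/4, -4, 5/2)ᵀ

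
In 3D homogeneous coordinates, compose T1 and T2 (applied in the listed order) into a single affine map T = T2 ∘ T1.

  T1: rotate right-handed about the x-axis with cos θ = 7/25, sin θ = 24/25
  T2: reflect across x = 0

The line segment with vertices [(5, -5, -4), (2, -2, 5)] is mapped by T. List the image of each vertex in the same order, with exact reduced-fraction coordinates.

image vertices: (-5, 61/25, -148/25), (-2, -134/25, -13/25)

T1 rotate right-handed about the x-axis with cos θ = 7/25, sin θ = 24/25: (5, -5, -4) → (5, 61/25, -148/25); (2, -2, 5) → (2, -134/25, -13/25)
T2 reflect across x = 0: (5, 61/25, -148/25) → (-5, 61/25, -148/25); (2, -134/25, -13/25) → (-2, -134/25, -13/25)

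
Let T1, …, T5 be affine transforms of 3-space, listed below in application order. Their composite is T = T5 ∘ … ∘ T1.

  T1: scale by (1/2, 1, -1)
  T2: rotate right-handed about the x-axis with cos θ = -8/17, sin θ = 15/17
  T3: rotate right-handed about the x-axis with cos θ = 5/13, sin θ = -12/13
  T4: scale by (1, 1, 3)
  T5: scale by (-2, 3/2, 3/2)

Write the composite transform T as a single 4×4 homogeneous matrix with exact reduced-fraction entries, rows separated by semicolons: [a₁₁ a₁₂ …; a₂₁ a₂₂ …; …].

T = [-1 0 0 0; 0 210/221 513/442 0; 0 1539/442 -630/221 0; 0 0 0 1]

T1 = [1/2 0 0 0; 0 1 0 0; 0 0 -1 0; 0 0 0 1]
T2·T1 = [1/2 0 0 0; 0 -8/17 15/17 0; 0 15/17 8/17 0; 0 0 0 1]
T3·…·T1 = [1/2 0 0 0; 0 140/221 171/221 0; 0 171/221 -140/221 0; 0 0 0 1]
T4·…·T1 = [1/2 0 0 0; 0 140/221 171/221 0; 0 513/221 -420/221 0; 0 0 0 1]
T5·…·T1 = [-1 0 0 0; 0 210/221 513/442 0; 0 1539/442 -630/221 0; 0 0 0 1]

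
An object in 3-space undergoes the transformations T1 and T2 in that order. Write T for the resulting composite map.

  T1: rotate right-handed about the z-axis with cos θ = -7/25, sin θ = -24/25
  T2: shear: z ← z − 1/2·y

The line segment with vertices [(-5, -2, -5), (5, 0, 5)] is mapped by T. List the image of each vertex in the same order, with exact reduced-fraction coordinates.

T1 rotate right-handed about the z-axis with cos θ = -7/25, sin θ = -24/25: (-5, -2, -5) → (-13/25, 134/25, -5); (5, 0, 5) → (-7/5, -24/5, 5)
T2 shear: z ← z − 1/2·y: (-13/25, 134/25, -5) → (-13/25, 134/25, -192/25); (-7/5, -24/5, 5) → (-7/5, -24/5, 37/5)

image vertices: (-13/25, 134/25, -192/25), (-7/5, -24/5, 37/5)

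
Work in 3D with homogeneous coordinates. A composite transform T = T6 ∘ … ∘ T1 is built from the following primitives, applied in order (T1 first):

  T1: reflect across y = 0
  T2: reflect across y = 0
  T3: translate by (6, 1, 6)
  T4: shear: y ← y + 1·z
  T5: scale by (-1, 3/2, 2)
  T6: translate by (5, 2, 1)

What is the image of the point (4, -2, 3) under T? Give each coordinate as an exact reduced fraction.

T(p) = (-5, 14, 19)

T1 reflect across y = 0: (4, -2, 3) → (4, 2, 3)
T2 reflect across y = 0: (4, 2, 3) → (4, -2, 3)
T3 translate by (6, 1, 6): (4, -2, 3) → (10, -1, 9)
T4 shear: y ← y + 1·z: (10, -1, 9) → (10, 8, 9)
T5 scale by (-1, 3/2, 2): (10, 8, 9) → (-10, 12, 18)
T6 translate by (5, 2, 1): (-10, 12, 18) → (-5, 14, 19)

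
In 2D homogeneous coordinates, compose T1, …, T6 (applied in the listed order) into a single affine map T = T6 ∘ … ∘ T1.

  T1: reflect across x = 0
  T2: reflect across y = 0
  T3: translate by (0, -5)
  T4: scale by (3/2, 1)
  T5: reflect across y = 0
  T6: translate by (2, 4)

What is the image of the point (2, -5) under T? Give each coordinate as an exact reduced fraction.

T(p) = (-1, 4)

T1 reflect across x = 0: (2, -5) → (-2, -5)
T2 reflect across y = 0: (-2, -5) → (-2, 5)
T3 translate by (0, -5): (-2, 5) → (-2, 0)
T4 scale by (3/2, 1): (-2, 0) → (-3, 0)
T5 reflect across y = 0: (-3, 0) → (-3, 0)
T6 translate by (2, 4): (-3, 0) → (-1, 4)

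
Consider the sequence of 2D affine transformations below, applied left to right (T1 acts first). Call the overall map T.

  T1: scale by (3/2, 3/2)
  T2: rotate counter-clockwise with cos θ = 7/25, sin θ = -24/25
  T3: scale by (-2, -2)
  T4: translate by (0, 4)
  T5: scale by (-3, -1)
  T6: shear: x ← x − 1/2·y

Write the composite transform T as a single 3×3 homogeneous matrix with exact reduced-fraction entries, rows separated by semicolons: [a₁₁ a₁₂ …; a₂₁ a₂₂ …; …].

T = [99/25 411/50 2; -72/25 21/25 -4; 0 0 1]

T1 = [3/2 0 0; 0 3/2 0; 0 0 1]
T2·T1 = [21/50 36/25 0; -36/25 21/50 0; 0 0 1]
T3·…·T1 = [-21/25 -72/25 0; 72/25 -21/25 0; 0 0 1]
T4·…·T1 = [-21/25 -72/25 0; 72/25 -21/25 4; 0 0 1]
T5·…·T1 = [63/25 216/25 0; -72/25 21/25 -4; 0 0 1]
T6·…·T1 = [99/25 411/50 2; -72/25 21/25 -4; 0 0 1]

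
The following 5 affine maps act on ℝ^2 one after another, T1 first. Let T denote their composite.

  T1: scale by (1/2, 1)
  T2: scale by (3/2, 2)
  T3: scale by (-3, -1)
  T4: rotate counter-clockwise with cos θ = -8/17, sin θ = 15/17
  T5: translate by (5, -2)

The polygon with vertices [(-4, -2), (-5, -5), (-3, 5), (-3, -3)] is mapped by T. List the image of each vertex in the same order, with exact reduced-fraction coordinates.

T1 scale by (1/2, 1): (-4, -2) → (-2, -2); (-5, -5) → (-5/2, -5); (-3, 5) → (-3/2, 5); (-3, -3) → (-3/2, -3)
T2 scale by (3/2, 2): (-2, -2) → (-3, -4); (-5/2, -5) → (-15/4, -10); (-3/2, 5) → (-9/4, 10); (-3/2, -3) → (-9/4, -6)
T3 scale by (-3, -1): (-3, -4) → (9, 4); (-15/4, -10) → (45/4, 10); (-9/4, 10) → (27/4, -10); (-9/4, -6) → (27/4, 6)
T4 rotate counter-clockwise with cos θ = -8/17, sin θ = 15/17: (9, 4) → (-132/17, 103/17); (45/4, 10) → (-240/17, 355/68); (27/4, -10) → (96/17, 725/68); (27/4, 6) → (-144/17, 213/68)
T5 translate by (5, -2): (-132/17, 103/17) → (-47/17, 69/17); (-240/17, 355/68) → (-155/17, 219/68); (96/17, 725/68) → (181/17, 589/68); (-144/17, 213/68) → (-59/17, 77/68)

image vertices: (-47/17, 69/17), (-155/17, 219/68), (181/17, 589/68), (-59/17, 77/68)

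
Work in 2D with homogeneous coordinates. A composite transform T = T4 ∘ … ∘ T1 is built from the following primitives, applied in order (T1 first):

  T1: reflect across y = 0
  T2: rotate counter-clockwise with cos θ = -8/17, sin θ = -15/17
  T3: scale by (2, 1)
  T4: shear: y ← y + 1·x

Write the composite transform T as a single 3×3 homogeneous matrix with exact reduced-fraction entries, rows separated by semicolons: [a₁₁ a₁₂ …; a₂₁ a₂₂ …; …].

T = [-16/17 -30/17 0; -31/17 -22/17 0; 0 0 1]

T1 = [1 0 0; 0 -1 0; 0 0 1]
T2·T1 = [-8/17 -15/17 0; -15/17 8/17 0; 0 0 1]
T3·…·T1 = [-16/17 -30/17 0; -15/17 8/17 0; 0 0 1]
T4·…·T1 = [-16/17 -30/17 0; -31/17 -22/17 0; 0 0 1]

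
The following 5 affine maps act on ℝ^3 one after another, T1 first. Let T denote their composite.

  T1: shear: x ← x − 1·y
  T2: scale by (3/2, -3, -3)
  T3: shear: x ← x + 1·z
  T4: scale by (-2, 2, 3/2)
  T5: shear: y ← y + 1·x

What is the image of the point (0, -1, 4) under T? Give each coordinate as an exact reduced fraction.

T1 shear: x ← x − 1·y: (0, -1, 4) → (1, -1, 4)
T2 scale by (3/2, -3, -3): (1, -1, 4) → (3/2, 3, -12)
T3 shear: x ← x + 1·z: (3/2, 3, -12) → (-21/2, 3, -12)
T4 scale by (-2, 2, 3/2): (-21/2, 3, -12) → (21, 6, -18)
T5 shear: y ← y + 1·x: (21, 6, -18) → (21, 27, -18)

T(p) = (21, 27, -18)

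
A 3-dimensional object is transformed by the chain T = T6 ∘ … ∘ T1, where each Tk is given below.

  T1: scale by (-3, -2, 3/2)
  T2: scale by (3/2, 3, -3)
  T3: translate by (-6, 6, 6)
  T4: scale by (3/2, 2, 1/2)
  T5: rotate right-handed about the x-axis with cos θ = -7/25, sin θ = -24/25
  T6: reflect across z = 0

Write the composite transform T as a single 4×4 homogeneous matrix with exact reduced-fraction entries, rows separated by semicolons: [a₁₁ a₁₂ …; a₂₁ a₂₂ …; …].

T1 = [-3 0 0 0; 0 -2 0 0; 0 0 3/2 0; 0 0 0 1]
T2·T1 = [-9/2 0 0 0; 0 -6 0 0; 0 0 -9/2 0; 0 0 0 1]
T3·…·T1 = [-9/2 0 0 -6; 0 -6 0 6; 0 0 -9/2 6; 0 0 0 1]
T4·…·T1 = [-27/4 0 0 -9; 0 -12 0 12; 0 0 -9/4 3; 0 0 0 1]
T5·…·T1 = [-27/4 0 0 -9; 0 84/25 -54/25 -12/25; 0 288/25 63/100 -309/25; 0 0 0 1]
T6·…·T1 = [-27/4 0 0 -9; 0 84/25 -54/25 -12/25; 0 -288/25 -63/100 309/25; 0 0 0 1]

T = [-27/4 0 0 -9; 0 84/25 -54/25 -12/25; 0 -288/25 -63/100 309/25; 0 0 0 1]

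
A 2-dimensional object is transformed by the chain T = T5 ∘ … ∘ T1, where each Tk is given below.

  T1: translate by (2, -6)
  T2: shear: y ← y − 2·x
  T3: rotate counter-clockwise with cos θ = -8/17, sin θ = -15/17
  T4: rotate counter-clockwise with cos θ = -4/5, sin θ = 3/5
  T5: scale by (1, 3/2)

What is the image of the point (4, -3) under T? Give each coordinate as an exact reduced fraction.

T(p) = (1218/85, -4203/170)

T1 translate by (2, -6): (4, -3) → (6, -9)
T2 shear: y ← y − 2·x: (6, -9) → (6, -21)
T3 rotate counter-clockwise with cos θ = -8/17, sin θ = -15/17: (6, -21) → (-363/17, 78/17)
T4 rotate counter-clockwise with cos θ = -4/5, sin θ = 3/5: (-363/17, 78/17) → (1218/85, -1401/85)
T5 scale by (1, 3/2): (1218/85, -1401/85) → (1218/85, -4203/170)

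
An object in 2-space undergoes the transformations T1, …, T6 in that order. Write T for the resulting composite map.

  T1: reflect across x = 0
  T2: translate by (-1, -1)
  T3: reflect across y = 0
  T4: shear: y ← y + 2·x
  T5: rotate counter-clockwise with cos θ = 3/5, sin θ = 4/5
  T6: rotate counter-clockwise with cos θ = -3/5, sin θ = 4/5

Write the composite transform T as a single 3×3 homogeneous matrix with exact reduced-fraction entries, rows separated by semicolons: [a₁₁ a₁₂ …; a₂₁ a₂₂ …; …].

T = [1 0 1; 2 1 1; 0 0 1]

T1 = [-1 0 0; 0 1 0; 0 0 1]
T2·T1 = [-1 0 -1; 0 1 -1; 0 0 1]
T3·…·T1 = [-1 0 -1; 0 -1 1; 0 0 1]
T4·…·T1 = [-1 0 -1; -2 -1 -1; 0 0 1]
T5·…·T1 = [1 4/5 1/5; -2 -3/5 -7/5; 0 0 1]
T6·…·T1 = [1 0 1; 2 1 1; 0 0 1]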